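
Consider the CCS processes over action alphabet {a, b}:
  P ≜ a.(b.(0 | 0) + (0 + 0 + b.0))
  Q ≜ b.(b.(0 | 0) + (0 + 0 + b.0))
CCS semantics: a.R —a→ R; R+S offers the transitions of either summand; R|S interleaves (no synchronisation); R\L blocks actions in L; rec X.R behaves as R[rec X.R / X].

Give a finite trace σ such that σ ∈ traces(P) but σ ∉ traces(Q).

P's transition system — 4 states:
  m0 = a.(b.(0 | 0) + (0 + 0 + b.0)) | ··a··> m1
  m1 = b.(0 | 0) + (0 + 0 + b.0) | ··b··> m2, ··b··> m3
  m2 = 0 | (no moves)
  m3 = 0 | 0 | (no moves)
Q's transition system — 4 states:
  n0 = b.(b.(0 | 0) + (0 + 0 + b.0)) | ··b··> n1
  n1 = b.(0 | 0) + (0 + 0 + b.0) | ··b··> n2, ··b··> n3
  n2 = 0 | (no moves)
  n3 = 0 | 0 | (no moves)
Run σ = ⟨a⟩ on P: start {m0}
  [1] a ⇒ {m1}
  ✓ P
Run σ = ⟨a⟩ on Q: start {n0}
  [1] a ⇒ ∅  — Q cannot continue

a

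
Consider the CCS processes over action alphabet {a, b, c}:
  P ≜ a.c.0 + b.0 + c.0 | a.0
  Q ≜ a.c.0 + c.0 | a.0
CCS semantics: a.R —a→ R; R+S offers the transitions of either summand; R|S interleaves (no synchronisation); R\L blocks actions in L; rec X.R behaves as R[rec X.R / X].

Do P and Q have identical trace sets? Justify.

Reachable graph of P (6 states):
  u0 = a.c.0 + b.0 + c.0 | a.0 :: ··a··> u1, ··a··> u2, ··b··> u3, ··c··> u4
  u1 = c.0 :: ··c··> u3
  u2 = c.0 | 0 :: ··c··> u5
  u3 = 0 :: stopped
  u4 = 0 | a.0 :: ··a··> u5
  u5 = 0 | 0 :: stopped
Reachable graph of Q (6 states):
  v0 = a.c.0 + c.0 | a.0 :: ··a··> v1, ··a··> v2, ··c··> v3
  v1 = c.0 :: ··c··> v4
  v2 = c.0 | 0 :: ··c··> v5
  v3 = 0 | a.0 :: ··a··> v5
  v4 = 0 :: stopped
  v5 = 0 | 0 :: stopped
Trace ⟨b⟩ through P, begin at {u0}:
  step 1 (b): {u3}
  P completes σ.
Trace ⟨b⟩ through Q, begin at {v0}:
  step 1 (b): no successor for Q

trace-distinct — witness ⟨b⟩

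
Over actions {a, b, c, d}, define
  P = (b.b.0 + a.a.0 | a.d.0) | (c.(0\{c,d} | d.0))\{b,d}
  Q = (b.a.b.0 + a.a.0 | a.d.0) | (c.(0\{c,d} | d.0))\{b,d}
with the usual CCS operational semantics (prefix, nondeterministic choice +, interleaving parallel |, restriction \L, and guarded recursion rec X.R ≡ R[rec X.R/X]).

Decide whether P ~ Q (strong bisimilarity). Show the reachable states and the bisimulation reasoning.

Reachable graph of P (22 states):
  u0 = (b.b.0 + a.a.0 | a.d.0) | (c.(0\{c,d} | d.0))\{b,d} ⊢ —a→ u1, —a→ u2, —b→ u3, —c→ u4
  u1 = a.0 | a.d.0 | (c.(0\{c,d} | d.0))\{b,d} ⊢ —a→ u5, —a→ u6, —c→ u7
  u2 = a.a.0 | d.0 | (c.(0\{c,d} | d.0))\{b,d} ⊢ —a→ u6, —c→ u8, —d→ u9
  u3 = b.0 | (c.(0\{c,d} | d.0))\{b,d} ⊢ —b→ u10, —c→ u11
  u4 = (b.b.0 + a.a.0 | a.d.0) | (0\{c,d} | d.0)\{b,d} ⊢ —a→ u7, —a→ u8, —b→ u11
  u5 = 0 | a.d.0 | (c.(0\{c,d} | d.0))\{b,d} ⊢ —a→ u12, —c→ u13
  u6 = a.0 | d.0 | (c.(0\{c,d} | d.0))\{b,d} ⊢ —a→ u12, —c→ u14, —d→ u15
  u7 = a.0 | a.d.0 | (0\{c,d} | d.0)\{b,d} ⊢ —a→ u13, —a→ u14
  u8 = a.a.0 | d.0 | (0\{c,d} | d.0)\{b,d} ⊢ —a→ u14, —d→ u16
  u9 = a.a.0 | 0 | (c.(0\{c,d} | d.0))\{b,d} ⊢ —a→ u15, —c→ u16
  u10 = 0 | (c.(0\{c,d} | d.0))\{b,d} ⊢ —c→ u17
  u11 = b.0 | (0\{c,d} | d.0)\{b,d} ⊢ —b→ u17
  u12 = 0 | d.0 | (c.(0\{c,d} | d.0))\{b,d} ⊢ —c→ u18, —d→ u19
  u13 = 0 | a.d.0 | (0\{c,d} | d.0)\{b,d} ⊢ —a→ u18
  u14 = a.0 | d.0 | (0\{c,d} | d.0)\{b,d} ⊢ —a→ u18, —d→ u20
  u15 = a.0 | 0 | (c.(0\{c,d} | d.0))\{b,d} ⊢ —a→ u19, —c→ u20
  u16 = a.a.0 | 0 | (0\{c,d} | d.0)\{b,d} ⊢ —a→ u20
  u17 = 0 | (0\{c,d} | d.0)\{b,d} ⊢ ∅
  u18 = 0 | d.0 | (0\{c,d} | d.0)\{b,d} ⊢ —d→ u21
  u19 = 0 | 0 | (c.(0\{c,d} | d.0))\{b,d} ⊢ —c→ u21
  u20 = a.0 | 0 | (0\{c,d} | d.0)\{b,d} ⊢ —a→ u21
  u21 = 0 | 0 | (0\{c,d} | d.0)\{b,d} ⊢ ∅
Reachable graph of Q (24 states):
  v0 = (b.a.b.0 + a.a.0 | a.d.0) | (c.(0\{c,d} | d.0))\{b,d} ⊢ —a→ v1, —a→ v2, —b→ v3, —c→ v4
  v1 = a.0 | a.d.0 | (c.(0\{c,d} | d.0))\{b,d} ⊢ —a→ v5, —a→ v6, —c→ v7
  v2 = a.a.0 | d.0 | (c.(0\{c,d} | d.0))\{b,d} ⊢ —a→ v6, —c→ v8, —d→ v9
  v3 = a.b.0 | (c.(0\{c,d} | d.0))\{b,d} ⊢ —a→ v10, —c→ v11
  v4 = (b.a.b.0 + a.a.0 | a.d.0) | (0\{c,d} | d.0)\{b,d} ⊢ —a→ v7, —a→ v8, —b→ v11
  v5 = 0 | a.d.0 | (c.(0\{c,d} | d.0))\{b,d} ⊢ —a→ v12, —c→ v13
  v6 = a.0 | d.0 | (c.(0\{c,d} | d.0))\{b,d} ⊢ —a→ v12, —c→ v14, —d→ v15
  v7 = a.0 | a.d.0 | (0\{c,d} | d.0)\{b,d} ⊢ —a→ v13, —a→ v14
  v8 = a.a.0 | d.0 | (0\{c,d} | d.0)\{b,d} ⊢ —a→ v14, —d→ v16
  v9 = a.a.0 | 0 | (c.(0\{c,d} | d.0))\{b,d} ⊢ —a→ v15, —c→ v16
  v10 = b.0 | (c.(0\{c,d} | d.0))\{b,d} ⊢ —b→ v17, —c→ v18
  v11 = a.b.0 | (0\{c,d} | d.0)\{b,d} ⊢ —a→ v18
  v12 = 0 | d.0 | (c.(0\{c,d} | d.0))\{b,d} ⊢ —c→ v19, —d→ v20
  v13 = 0 | a.d.0 | (0\{c,d} | d.0)\{b,d} ⊢ —a→ v19
  v14 = a.0 | d.0 | (0\{c,d} | d.0)\{b,d} ⊢ —a→ v19, —d→ v21
  v15 = a.0 | 0 | (c.(0\{c,d} | d.0))\{b,d} ⊢ —a→ v20, —c→ v21
  v16 = a.a.0 | 0 | (0\{c,d} | d.0)\{b,d} ⊢ —a→ v21
  v17 = 0 | (c.(0\{c,d} | d.0))\{b,d} ⊢ —c→ v22
  v18 = b.0 | (0\{c,d} | d.0)\{b,d} ⊢ —b→ v22
  v19 = 0 | d.0 | (0\{c,d} | d.0)\{b,d} ⊢ —d→ v23
  v20 = 0 | 0 | (c.(0\{c,d} | d.0))\{b,d} ⊢ —c→ v23
  v21 = a.0 | 0 | (0\{c,d} | d.0)\{b,d} ⊢ —a→ v23
  v22 = 0 | (0\{c,d} | d.0)\{b,d} ⊢ ∅
  v23 = 0 | 0 | (0\{c,d} | d.0)\{b,d} ⊢ ∅
Coarsest stable partition (strong bisimilarity classes):
  B0 = {u0}
  B1 = {u4}
  B2 = {u8, v8}
  B3 = {u16, v16}
  B4 = {u20, v21}
  B5 = {u17, u21, v22, v23}
  B6 = {u14, v14}
  B7 = {u18, v19}
  B8 = {u7, v7}
  B9 = {u13, v13}
  B10 = {u11, v18}
  B11 = {u1, v1}
  B12 = {u6, v6}
  B13 = {u12, v12}
  B14 = {u10, u19, v17, v20}
  B15 = {u15, v15}
  B16 = {u5, v5}
  B17 = {u3, v10}
  B18 = {u2, v2}
  B19 = {u9, v9}
  B20 = {v0}
  B21 = {v3}
  B22 = {v11}
  B23 = {v4}
u0 ∈ B0, v0 ∈ B20 → different blocks

P ≁ Q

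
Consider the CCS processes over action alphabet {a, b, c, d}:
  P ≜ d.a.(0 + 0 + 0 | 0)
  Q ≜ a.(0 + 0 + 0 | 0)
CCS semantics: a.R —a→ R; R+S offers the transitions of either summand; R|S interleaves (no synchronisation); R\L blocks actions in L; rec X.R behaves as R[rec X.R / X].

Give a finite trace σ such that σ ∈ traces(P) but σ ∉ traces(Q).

P's transition system — 3 states:
  p0 = d.a.(0 + 0 + 0 | 0) → —d→ p1
  p1 = a.(0 + 0 + 0 | 0) → —a→ p2
  p2 = 0 + 0 + 0 | 0 → (no moves)
Q's transition system — 2 states:
  q0 = a.(0 + 0 + 0 | 0) → —a→ q1
  q1 = 0 + 0 + 0 | 0 → (no moves)
Trace ⟨d⟩ through P, begin at {p0}:
  after d @ step 1: {p1}
  ✓ P
Trace ⟨d⟩ through Q, begin at {q0}:
  after d @ step 1: ∅  — Q cannot continue

d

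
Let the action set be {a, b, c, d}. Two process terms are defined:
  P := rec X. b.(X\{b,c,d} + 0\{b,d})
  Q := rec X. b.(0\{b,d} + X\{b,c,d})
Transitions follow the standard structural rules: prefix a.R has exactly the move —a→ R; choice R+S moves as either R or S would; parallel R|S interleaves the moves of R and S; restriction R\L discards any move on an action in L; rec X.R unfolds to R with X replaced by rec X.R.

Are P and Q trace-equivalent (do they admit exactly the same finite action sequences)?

trace-equivalent

Reachable graph of P (2 states):
  u0 = rec X. b.(X\{b,c,d} + 0\{b,d}) → =b=> u1
  u1 = (rec X. b.(X\{b,c,d} + 0\{b,d}))\{b,c,d} + 0\{b,d} → (no moves)
Reachable graph of Q (2 states):
  v0 = rec X. b.(0\{b,d} + X\{b,c,d}) → =b=> v1
  v1 = 0\{b,d} + (rec X. b.(0\{b,d} + X\{b,c,d}))\{b,c,d} → (no moves)
Bisimilarity quotient blocks:
  B0 = {u0, v0}
  B1 = {u1, v1}
u0 ∈ B0, v0 ∈ B0 → same block
Bisimilar ⇒ trace-equivalent.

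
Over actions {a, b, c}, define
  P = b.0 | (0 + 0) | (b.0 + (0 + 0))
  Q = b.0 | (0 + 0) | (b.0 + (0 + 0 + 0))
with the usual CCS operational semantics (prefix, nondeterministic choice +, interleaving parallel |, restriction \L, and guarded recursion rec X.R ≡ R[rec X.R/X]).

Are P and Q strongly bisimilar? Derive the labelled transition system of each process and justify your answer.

LTS(P): 4 reachable states
  m0 = b.0 | (0 + 0) | (b.0 + (0 + 0)) has moves --b--▸ m1, --b--▸ m2
  m1 = 0 | (0 + 0) | (b.0 + (0 + 0)) has moves --b--▸ m3
  m2 = b.0 | (0 + 0) | 0 has moves --b--▸ m3
  m3 = 0 | (0 + 0) | 0 has moves stopped
LTS(Q): 4 reachable states
  n0 = b.0 | (0 + 0) | (b.0 + (0 + 0 + 0)) has moves --b--▸ n1, --b--▸ n2
  n1 = 0 | (0 + 0) | (b.0 + (0 + 0 + 0)) has moves --b--▸ n3
  n2 = b.0 | (0 + 0) | 0 has moves --b--▸ n3
  n3 = 0 | (0 + 0) | 0 has moves stopped
Bisimilarity quotient blocks:
  B0 = {m0, n0}
  B1 = {m1, m2, n1, n2}
  B2 = {m3, n3}
m0 ∈ B0, n0 ∈ B0 → same block

P ~ Q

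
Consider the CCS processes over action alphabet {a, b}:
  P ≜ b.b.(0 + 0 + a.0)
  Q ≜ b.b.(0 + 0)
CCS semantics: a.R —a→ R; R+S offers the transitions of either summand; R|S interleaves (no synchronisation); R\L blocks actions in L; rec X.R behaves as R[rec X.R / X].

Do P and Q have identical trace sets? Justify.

NO — witness ⟨bba⟩

Reachable graph of P (4 states):
  m0 = b.b.(0 + 0 + a.0) has moves ··b··> m1
  m1 = b.(0 + 0 + a.0) has moves ··b··> m2
  m2 = 0 + 0 + a.0 has moves ··a··> m3
  m3 = 0 has moves ∅
Reachable graph of Q (3 states):
  n0 = b.b.(0 + 0) has moves ··b··> n1
  n1 = b.(0 + 0) has moves ··b··> n2
  n2 = 0 + 0 has moves ∅
Run σ = ⟨bba⟩ on P: start {m0}
  after b @ step 1: {m1}
  after b @ step 2: {m2}
  after a @ step 3: {m3}
  ✓ P
Run σ = ⟨bba⟩ on Q: start {n0}
  after b @ step 1: {n1}
  after b @ step 2: {n2}
  after a @ step 3: ∅ (Q stuck)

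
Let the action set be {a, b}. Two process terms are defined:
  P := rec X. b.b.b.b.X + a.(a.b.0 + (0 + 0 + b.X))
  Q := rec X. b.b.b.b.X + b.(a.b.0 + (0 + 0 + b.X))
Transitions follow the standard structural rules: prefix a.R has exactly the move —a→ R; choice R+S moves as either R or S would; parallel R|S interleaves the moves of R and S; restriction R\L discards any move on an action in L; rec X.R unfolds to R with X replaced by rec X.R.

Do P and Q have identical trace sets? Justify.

traces(P) ≠ traces(Q) — witness ⟨a⟩

P's transition system — 7 states:
  u0 = rec X. b.b.b.b.X + a.(a.b.0 + (0 + 0 + b.X)) ⊢ =a=> u1, =b=> u2
  u1 = a.b.0 + (0 + 0 + b.(rec X. b.b.b.b.X + a.(a.b.0 + (0 + 0 + b.X)))) ⊢ =a=> u3, =b=> u0
  u2 = b.b.b.(rec X. b.b.b.b.X + a.(a.b.0 + (0 + 0 + b.X))) ⊢ =b=> u4
  u3 = b.0 ⊢ =b=> u5
  u4 = b.b.(rec X. b.b.b.b.X + a.(a.b.0 + (0 + 0 + b.X))) ⊢ =b=> u6
  u5 = 0 ⊢ deadlocked
  u6 = b.(rec X. b.b.b.b.X + a.(a.b.0 + (0 + 0 + b.X))) ⊢ =b=> u0
Q's transition system — 7 states:
  v0 = rec X. b.b.b.b.X + b.(a.b.0 + (0 + 0 + b.X)) ⊢ =b=> v1, =b=> v2
  v1 = a.b.0 + (0 + 0 + b.(rec X. b.b.b.b.X + b.(a.b.0 + (0 + 0 + b.X)))) ⊢ =a=> v3, =b=> v0
  v2 = b.b.b.(rec X. b.b.b.b.X + b.(a.b.0 + (0 + 0 + b.X))) ⊢ =b=> v4
  v3 = b.0 ⊢ =b=> v5
  v4 = b.b.(rec X. b.b.b.b.X + b.(a.b.0 + (0 + 0 + b.X))) ⊢ =b=> v6
  v5 = 0 ⊢ deadlocked
  v6 = b.(rec X. b.b.b.b.X + b.(a.b.0 + (0 + 0 + b.X))) ⊢ =b=> v0
Executing a from P (initial set {u0}):
  step 1 (a): {u1}
  P completes σ.
Executing a from Q (initial set {v0}):
  step 1 (a): no successor for Q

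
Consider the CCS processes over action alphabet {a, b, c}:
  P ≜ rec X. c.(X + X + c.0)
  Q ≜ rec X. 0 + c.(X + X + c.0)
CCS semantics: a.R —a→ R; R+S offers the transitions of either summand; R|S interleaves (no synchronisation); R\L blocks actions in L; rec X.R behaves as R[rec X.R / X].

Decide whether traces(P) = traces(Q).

YES

Reachable graph of P (3 states):
  m0 = rec X. c.(X + X + c.0) → ··c··> m1
  m1 = (rec X. c.(X + X + c.0)) + (rec X. c.(X + X + c.0)) + c.0 → ··c··> m1, ··c··> m2
  m2 = 0 → (no moves)
Reachable graph of Q (3 states):
  n0 = rec X. 0 + c.(X + X + c.0) → ··c··> n1
  n1 = (rec X. 0 + c.(X + X + c.0)) + (rec X. 0 + c.(X + X + c.0)) + c.0 → ··c··> n1, ··c··> n2
  n2 = 0 → (no moves)
Partition-refinement fixed point:
  B0 = {m0, n0}
  B1 = {m1, n1}
  B2 = {m2, n2}
m0 ∈ B0, n0 ∈ B0 → same block
Bisimilar ⇒ trace-equivalent.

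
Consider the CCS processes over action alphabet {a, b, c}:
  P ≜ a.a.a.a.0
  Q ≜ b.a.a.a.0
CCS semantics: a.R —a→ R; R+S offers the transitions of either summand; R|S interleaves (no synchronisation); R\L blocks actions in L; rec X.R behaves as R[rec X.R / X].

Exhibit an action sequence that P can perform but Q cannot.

Reachable graph of P (5 states):
  s0 = a.a.a.a.0 :: =a=> s1
  s1 = a.a.a.0 :: =a=> s2
  s2 = a.a.0 :: =a=> s3
  s3 = a.0 :: =a=> s4
  s4 = 0 :: stopped
Reachable graph of Q (5 states):
  t0 = b.a.a.a.0 :: =b=> t1
  t1 = a.a.a.0 :: =a=> t2
  t2 = a.a.0 :: =a=> t3
  t3 = a.0 :: =a=> t4
  t4 = 0 :: stopped
Run σ = ⟨a⟩ on P: start {s0}
  after a @ step 1: {s1}
  P completes σ.
Run σ = ⟨a⟩ on Q: start {t0}
  after a @ step 1: ∅ (Q stuck)

a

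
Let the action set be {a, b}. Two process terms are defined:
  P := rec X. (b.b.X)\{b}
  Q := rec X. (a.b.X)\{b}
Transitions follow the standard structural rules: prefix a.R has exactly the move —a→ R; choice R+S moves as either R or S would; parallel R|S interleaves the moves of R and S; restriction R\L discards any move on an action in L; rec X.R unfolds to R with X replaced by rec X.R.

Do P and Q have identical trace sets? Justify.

Reachable graph of P (1 states):
  p0 = rec X. (b.b.X)\{b} :: (no moves)
Reachable graph of Q (2 states):
  q0 = rec X. (a.b.X)\{b} :: -a-> q1
  q1 = (b.(rec X. (a.b.X)\{b}))\{b} :: (no moves)
Trace ⟨a⟩ through Q, begin at {q0}:
  after a @ step 1: {q1}
  ✓ Q
Trace ⟨a⟩ through P, begin at {p0}:
  after a @ step 1: ∅  — P cannot continue

trace-distinct — witness ⟨a⟩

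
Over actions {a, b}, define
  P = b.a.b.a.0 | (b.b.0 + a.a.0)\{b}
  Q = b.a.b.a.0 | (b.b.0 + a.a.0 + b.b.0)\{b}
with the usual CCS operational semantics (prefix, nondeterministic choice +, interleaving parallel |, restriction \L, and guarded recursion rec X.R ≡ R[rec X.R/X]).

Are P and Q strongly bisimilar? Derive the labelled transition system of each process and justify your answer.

LTS(P): 15 reachable states
  s0 = b.a.b.a.0 | (b.b.0 + a.a.0)\{b} → =a=> s1, =b=> s2
  s1 = b.a.b.a.0 | (a.0)\{b} → =a=> s3, =b=> s4
  s2 = a.b.a.0 | (b.b.0 + a.a.0)\{b} → =a=> s4, =a=> s5
  s3 = b.a.b.a.0 | 0\{b} → =b=> s6
  s4 = a.b.a.0 | (a.0)\{b} → =a=> s6, =a=> s7
  s5 = b.a.0 | (b.b.0 + a.a.0)\{b} → =a=> s7, =b=> s8
  s6 = a.b.a.0 | 0\{b} → =a=> s9
  s7 = b.a.0 | (a.0)\{b} → =a=> s9, =b=> s10
  s8 = a.0 | (b.b.0 + a.a.0)\{b} → =a=> s10, =a=> s11
  s9 = b.a.0 | 0\{b} → =b=> s12
  s10 = a.0 | (a.0)\{b} → =a=> s12, =a=> s13
  s11 = 0 | (b.b.0 + a.a.0)\{b} → =a=> s13
  s12 = a.0 | 0\{b} → =a=> s14
  s13 = 0 | (a.0)\{b} → =a=> s14
  s14 = 0 | 0\{b} → (no moves)
LTS(Q): 15 reachable states
  t0 = b.a.b.a.0 | (b.b.0 + a.a.0 + b.b.0)\{b} → =a=> t1, =b=> t2
  t1 = b.a.b.a.0 | (a.0)\{b} → =a=> t3, =b=> t4
  t2 = a.b.a.0 | (b.b.0 + a.a.0 + b.b.0)\{b} → =a=> t4, =a=> t5
  t3 = b.a.b.a.0 | 0\{b} → =b=> t6
  t4 = a.b.a.0 | (a.0)\{b} → =a=> t6, =a=> t7
  t5 = b.a.0 | (b.b.0 + a.a.0 + b.b.0)\{b} → =a=> t7, =b=> t8
  t6 = a.b.a.0 | 0\{b} → =a=> t9
  t7 = b.a.0 | (a.0)\{b} → =a=> t9, =b=> t10
  t8 = a.0 | (b.b.0 + a.a.0 + b.b.0)\{b} → =a=> t10, =a=> t11
  t9 = b.a.0 | 0\{b} → =b=> t12
  t10 = a.0 | (a.0)\{b} → =a=> t12, =a=> t13
  t11 = 0 | (b.b.0 + a.a.0 + b.b.0)\{b} → =a=> t13
  t12 = a.0 | 0\{b} → =a=> t14
  t13 = 0 | (a.0)\{b} → =a=> t14
  t14 = 0 | 0\{b} → (no moves)
Partition-refinement fixed point:
  B0 = {s0, t0}
  B1 = {s2, t2}
  B2 = {s5, t5}
  B3 = {s8, t8}
  B4 = {s10, s11, t10, t11}
  B5 = {s12, s13, t12, t13}
  B6 = {s14, t14}
  B7 = {s7, t7}
  B8 = {s9, t9}
  B9 = {s4, t4}
  B10 = {s6, t6}
  B11 = {s1, t1}
  B12 = {s3, t3}
s0 ∈ B0, t0 ∈ B0 → same block

bisimilar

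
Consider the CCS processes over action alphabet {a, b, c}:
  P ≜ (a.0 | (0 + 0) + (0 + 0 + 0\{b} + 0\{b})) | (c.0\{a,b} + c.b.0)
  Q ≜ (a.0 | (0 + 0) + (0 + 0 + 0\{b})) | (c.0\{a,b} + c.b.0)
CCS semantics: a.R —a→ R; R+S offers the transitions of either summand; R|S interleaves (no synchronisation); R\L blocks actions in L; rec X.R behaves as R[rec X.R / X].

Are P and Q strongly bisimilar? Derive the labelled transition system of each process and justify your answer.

YES

Reachable graph of P (8 states):
  s0 = (a.0 | (0 + 0) + (0 + 0 + 0\{b} + 0\{b})) | (c.0\{a,b} + c.b.0) | --a--▸ s1, --c--▸ s2, --c--▸ s3
  s1 = 0 | (0 + 0) | (c.0\{a,b} + c.b.0) | --c--▸ s4, --c--▸ s5
  s2 = (a.0 | (0 + 0) + (0 + 0 + 0\{b} + 0\{b})) | 0\{a,b} | --a--▸ s4
  s3 = (a.0 | (0 + 0) + (0 + 0 + 0\{b} + 0\{b})) | b.0 | --a--▸ s5, --b--▸ s6
  s4 = 0 | (0 + 0) | 0\{a,b} | deadlocked
  s5 = 0 | (0 + 0) | b.0 | --b--▸ s7
  s6 = (a.0 | (0 + 0) + (0 + 0 + 0\{b} + 0\{b})) | 0 | --a--▸ s7
  s7 = 0 | (0 + 0) | 0 | deadlocked
Reachable graph of Q (8 states):
  t0 = (a.0 | (0 + 0) + (0 + 0 + 0\{b})) | (c.0\{a,b} + c.b.0) | --a--▸ t1, --c--▸ t2, --c--▸ t3
  t1 = 0 | (0 + 0) | (c.0\{a,b} + c.b.0) | --c--▸ t4, --c--▸ t5
  t2 = (a.0 | (0 + 0) + (0 + 0 + 0\{b})) | 0\{a,b} | --a--▸ t4
  t3 = (a.0 | (0 + 0) + (0 + 0 + 0\{b})) | b.0 | --a--▸ t5, --b--▸ t6
  t4 = 0 | (0 + 0) | 0\{a,b} | deadlocked
  t5 = 0 | (0 + 0) | b.0 | --b--▸ t7
  t6 = (a.0 | (0 + 0) + (0 + 0 + 0\{b})) | 0 | --a--▸ t7
  t7 = 0 | (0 + 0) | 0 | deadlocked
Partition-refinement fixed point:
  B0 = {s0, t0}
  B1 = {s3, t3}
  B2 = {s2, s6, t2, t6}
  B3 = {s4, s7, t4, t7}
  B4 = {s5, t5}
  B5 = {s1, t1}
s0 ∈ B0, t0 ∈ B0 → same block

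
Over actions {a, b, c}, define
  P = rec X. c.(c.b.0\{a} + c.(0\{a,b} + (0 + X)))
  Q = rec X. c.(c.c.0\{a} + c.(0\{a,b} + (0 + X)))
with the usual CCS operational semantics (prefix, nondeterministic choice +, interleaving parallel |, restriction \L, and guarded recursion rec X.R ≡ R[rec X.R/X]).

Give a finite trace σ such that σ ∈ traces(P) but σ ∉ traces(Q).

Reachable graph of P (5 states):
  p0 = rec X. c.(c.b.0\{a} + c.(0\{a,b} + (0 + X))) :: =c=> p1
  p1 = c.b.0\{a} + c.(0\{a,b} + (0 + (rec X. c.(c.b.0\{a} + c.(0\{a,b} + (0 + X)))))) :: =c=> p2, =c=> p3
  p2 = 0\{a,b} + (0 + (rec X. c.(c.b.0\{a} + c.(0\{a,b} + (0 + X))))) :: =c=> p1
  p3 = b.0\{a} :: =b=> p4
  p4 = 0\{a} :: (no moves)
Reachable graph of Q (5 states):
  q0 = rec X. c.(c.c.0\{a} + c.(0\{a,b} + (0 + X))) :: =c=> q1
  q1 = c.c.0\{a} + c.(0\{a,b} + (0 + (rec X. c.(c.c.0\{a} + c.(0\{a,b} + (0 + X)))))) :: =c=> q2, =c=> q3
  q2 = 0\{a,b} + (0 + (rec X. c.(c.c.0\{a} + c.(0\{a,b} + (0 + X))))) :: =c=> q1
  q3 = c.0\{a} :: =c=> q4
  q4 = 0\{a} :: (no moves)
Executing ccb from P (initial set {p0}):
  step 1 (c): {p1}
  step 2 (c): {p2, p3}
  step 3 (b): {p4}
  ✓ P
Executing ccb from Q (initial set {q0}):
  step 1 (c): {q1}
  step 2 (c): {q2, q3}
  step 3 (b): ∅ (Q stuck)

ccb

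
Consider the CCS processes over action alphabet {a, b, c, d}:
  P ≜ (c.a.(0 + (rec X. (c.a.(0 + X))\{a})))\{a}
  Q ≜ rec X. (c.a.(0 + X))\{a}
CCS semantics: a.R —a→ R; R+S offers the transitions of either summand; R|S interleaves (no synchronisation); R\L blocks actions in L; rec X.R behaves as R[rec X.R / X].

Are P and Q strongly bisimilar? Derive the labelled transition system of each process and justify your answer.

P ~ Q

LTS(P): 2 reachable states
  p0 = (c.a.(0 + (rec X. (c.a.(0 + X))\{a})))\{a} has moves —c→ p1
  p1 = (a.(0 + (rec X. (c.a.(0 + X))\{a})))\{a} has moves (no moves)
LTS(Q): 2 reachable states
  q0 = rec X. (c.a.(0 + X))\{a} has moves —c→ q1
  q1 = (a.(0 + (rec X. (c.a.(0 + X))\{a})))\{a} has moves (no moves)
Partition-refinement fixed point:
  B0 = {p0, q0}
  B1 = {p1, q1}
p0 ∈ B0, q0 ∈ B0 → same block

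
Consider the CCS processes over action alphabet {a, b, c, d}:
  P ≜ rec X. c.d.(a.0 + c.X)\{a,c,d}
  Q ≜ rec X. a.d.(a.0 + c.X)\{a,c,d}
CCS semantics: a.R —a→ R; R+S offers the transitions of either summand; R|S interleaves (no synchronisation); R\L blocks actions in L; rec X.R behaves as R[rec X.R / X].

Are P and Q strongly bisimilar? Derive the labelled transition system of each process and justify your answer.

NO

Reachable graph of P (3 states):
  m0 = rec X. c.d.(a.0 + c.X)\{a,c,d} → ··c··> m1
  m1 = d.(a.0 + c.(rec X. c.d.(a.0 + c.X)\{a,c,d}))\{a,c,d} → ··d··> m2
  m2 = (a.0 + c.(rec X. c.d.(a.0 + c.X)\{a,c,d}))\{a,c,d} → stopped
Reachable graph of Q (3 states):
  n0 = rec X. a.d.(a.0 + c.X)\{a,c,d} → ··a··> n1
  n1 = d.(a.0 + c.(rec X. a.d.(a.0 + c.X)\{a,c,d}))\{a,c,d} → ··d··> n2
  n2 = (a.0 + c.(rec X. a.d.(a.0 + c.X)\{a,c,d}))\{a,c,d} → stopped
Partition-refinement fixed point:
  B0 = {m0}
  B1 = {m1, n1}
  B2 = {m2, n2}
  B3 = {n0}
m0 ∈ B0, n0 ∈ B3 → different blocks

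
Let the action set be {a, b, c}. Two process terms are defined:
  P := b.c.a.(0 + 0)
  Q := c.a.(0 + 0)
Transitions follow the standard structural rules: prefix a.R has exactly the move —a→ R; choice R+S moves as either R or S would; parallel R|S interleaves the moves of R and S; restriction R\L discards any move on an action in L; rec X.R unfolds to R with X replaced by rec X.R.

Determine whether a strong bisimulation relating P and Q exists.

P's transition system — 4 states:
  m0 = b.c.a.(0 + 0) :: --b--▸ m1
  m1 = c.a.(0 + 0) :: --c--▸ m2
  m2 = a.(0 + 0) :: --a--▸ m3
  m3 = 0 + 0 :: deadlocked
Q's transition system — 3 states:
  n0 = c.a.(0 + 0) :: --c--▸ n1
  n1 = a.(0 + 0) :: --a--▸ n2
  n2 = 0 + 0 :: deadlocked
Bisimilarity quotient blocks:
  B0 = {m0}
  B1 = {m1, n0}
  B2 = {m2, n1}
  B3 = {m3, n2}
m0 ∈ B0, n0 ∈ B1 → different blocks

P ≁ Q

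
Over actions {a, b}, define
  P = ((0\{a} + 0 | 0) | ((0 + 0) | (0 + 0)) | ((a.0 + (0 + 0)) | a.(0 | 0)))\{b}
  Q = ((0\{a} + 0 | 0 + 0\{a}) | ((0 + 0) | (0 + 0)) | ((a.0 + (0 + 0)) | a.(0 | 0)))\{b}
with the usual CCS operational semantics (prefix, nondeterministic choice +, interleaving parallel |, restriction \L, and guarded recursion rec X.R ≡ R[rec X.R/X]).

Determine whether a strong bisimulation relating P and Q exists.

LTS(P): 4 reachable states
  s0 = ((0\{a} + 0 | 0) | ((0 + 0) | (0 + 0)) | ((a.0 + (0 + 0)) | a.(0 | 0)))\{b} → =a=> s1, =a=> s2
  s1 = ((0\{a} + 0 | 0) | ((0 + 0) | (0 + 0)) | ((a.0 + (0 + 0)) | (0 | 0)))\{b} → =a=> s3
  s2 = ((0\{a} + 0 | 0) | ((0 + 0) | (0 + 0)) | (0 | a.(0 | 0)))\{b} → =a=> s3
  s3 = ((0\{a} + 0 | 0) | ((0 + 0) | (0 + 0)) | (0 | (0 | 0)))\{b} → stopped
LTS(Q): 4 reachable states
  t0 = ((0\{a} + 0 | 0 + 0\{a}) | ((0 + 0) | (0 + 0)) | ((a.0 + (0 + 0)) | a.(0 | 0)))\{b} → =a=> t1, =a=> t2
  t1 = ((0\{a} + 0 | 0 + 0\{a}) | ((0 + 0) | (0 + 0)) | ((a.0 + (0 + 0)) | (0 | 0)))\{b} → =a=> t3
  t2 = ((0\{a} + 0 | 0 + 0\{a}) | ((0 + 0) | (0 + 0)) | (0 | a.(0 | 0)))\{b} → =a=> t3
  t3 = ((0\{a} + 0 | 0 + 0\{a}) | ((0 + 0) | (0 + 0)) | (0 | (0 | 0)))\{b} → stopped
Bisimilarity quotient blocks:
  B0 = {s0, t0}
  B1 = {s1, s2, t1, t2}
  B2 = {s3, t3}
s0 ∈ B0, t0 ∈ B0 → same block

P ~ Q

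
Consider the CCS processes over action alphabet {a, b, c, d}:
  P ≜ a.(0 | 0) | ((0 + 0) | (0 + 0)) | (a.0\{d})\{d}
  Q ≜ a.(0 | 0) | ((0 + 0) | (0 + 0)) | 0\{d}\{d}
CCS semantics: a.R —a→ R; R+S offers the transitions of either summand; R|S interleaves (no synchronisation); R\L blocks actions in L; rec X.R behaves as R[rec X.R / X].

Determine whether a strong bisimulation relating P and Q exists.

P ≁ Q

LTS(P): 4 reachable states
  u0 = a.(0 | 0) | ((0 + 0) | (0 + 0)) | (a.0\{d})\{d} → -a-> u1, -a-> u2
  u1 = 0 | 0 | ((0 + 0) | (0 + 0)) | (a.0\{d})\{d} → -a-> u3
  u2 = a.(0 | 0) | ((0 + 0) | (0 + 0)) | 0\{d}\{d} → -a-> u3
  u3 = 0 | 0 | ((0 + 0) | (0 + 0)) | 0\{d}\{d} → ·
LTS(Q): 2 reachable states
  v0 = a.(0 | 0) | ((0 + 0) | (0 + 0)) | 0\{d}\{d} → -a-> v1
  v1 = 0 | 0 | ((0 + 0) | (0 + 0)) | 0\{d}\{d} → ·
Bisimilarity quotient blocks:
  B0 = {u0}
  B1 = {u1, u2, v0}
  B2 = {u3, v1}
u0 ∈ B0, v0 ∈ B1 → different blocks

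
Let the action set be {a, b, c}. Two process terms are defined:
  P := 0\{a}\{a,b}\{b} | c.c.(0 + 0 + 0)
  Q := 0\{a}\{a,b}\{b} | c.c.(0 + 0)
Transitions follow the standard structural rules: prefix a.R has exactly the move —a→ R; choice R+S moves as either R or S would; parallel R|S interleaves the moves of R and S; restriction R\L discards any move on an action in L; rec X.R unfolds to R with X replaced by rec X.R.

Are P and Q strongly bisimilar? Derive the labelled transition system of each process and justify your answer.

LTS(P): 3 reachable states
  p0 = 0\{a}\{a,b}\{b} | c.c.(0 + 0 + 0) | -c-> p1
  p1 = 0\{a}\{a,b}\{b} | c.(0 + 0 + 0) | -c-> p2
  p2 = 0\{a}\{a,b}\{b} | (0 + 0 + 0) | deadlocked
LTS(Q): 3 reachable states
  q0 = 0\{a}\{a,b}\{b} | c.c.(0 + 0) | -c-> q1
  q1 = 0\{a}\{a,b}\{b} | c.(0 + 0) | -c-> q2
  q2 = 0\{a}\{a,b}\{b} | (0 + 0) | deadlocked
Coarsest stable partition (strong bisimilarity classes):
  B0 = {p0, q0}
  B1 = {p1, q1}
  B2 = {p2, q2}
p0 ∈ B0, q0 ∈ B0 → same block

P ~ Q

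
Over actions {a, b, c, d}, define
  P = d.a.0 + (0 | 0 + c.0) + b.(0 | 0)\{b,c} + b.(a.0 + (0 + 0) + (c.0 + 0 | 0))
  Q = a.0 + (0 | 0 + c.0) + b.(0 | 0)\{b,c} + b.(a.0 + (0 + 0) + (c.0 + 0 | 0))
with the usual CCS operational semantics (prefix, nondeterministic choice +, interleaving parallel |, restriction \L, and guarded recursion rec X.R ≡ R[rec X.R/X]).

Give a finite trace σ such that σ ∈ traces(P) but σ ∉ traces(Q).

P's transition system — 5 states:
  s0 = d.a.0 + (0 | 0 + c.0) + b.(0 | 0)\{b,c} + b.(a.0 + (0 + 0) + (c.0 + 0 | 0)) :: =b=> s1, =b=> s2, =c=> s3, =d=> s4
  s1 = (0 | 0)\{b,c} :: (no moves)
  s2 = a.0 + (0 + 0) + (c.0 + 0 | 0) :: =a=> s3, =c=> s3
  s3 = 0 :: (no moves)
  s4 = a.0 :: =a=> s3
Q's transition system — 4 states:
  t0 = a.0 + (0 | 0 + c.0) + b.(0 | 0)\{b,c} + b.(a.0 + (0 + 0) + (c.0 + 0 | 0)) :: =a=> t1, =b=> t2, =b=> t3, =c=> t1
  t1 = 0 :: (no moves)
  t2 = (0 | 0)\{b,c} :: (no moves)
  t3 = a.0 + (0 + 0) + (c.0 + 0 | 0) :: =a=> t1, =c=> t1
Executing d from P (initial set {s0}):
  after d @ step 1: {s4}
  — P admits the full trace.
Executing d from Q (initial set {t0}):
  after d @ step 1: ∅  — Q cannot continue

d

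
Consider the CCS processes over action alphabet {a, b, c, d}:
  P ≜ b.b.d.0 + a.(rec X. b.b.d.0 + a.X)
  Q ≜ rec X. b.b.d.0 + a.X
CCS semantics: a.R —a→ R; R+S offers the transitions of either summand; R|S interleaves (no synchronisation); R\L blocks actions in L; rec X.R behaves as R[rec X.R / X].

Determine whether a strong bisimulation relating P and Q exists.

LTS(P): 5 reachable states
  p0 = b.b.d.0 + a.(rec X. b.b.d.0 + a.X) → --a--▸ p1, --b--▸ p2
  p1 = rec X. b.b.d.0 + a.X → --a--▸ p1, --b--▸ p2
  p2 = b.d.0 → --b--▸ p3
  p3 = d.0 → --d--▸ p4
  p4 = 0 → deadlocked
LTS(Q): 4 reachable states
  q0 = rec X. b.b.d.0 + a.X → --a--▸ q0, --b--▸ q1
  q1 = b.d.0 → --b--▸ q2
  q2 = d.0 → --d--▸ q3
  q3 = 0 → deadlocked
Bisimilarity quotient blocks:
  B0 = {p0, p1, q0}
  B1 = {p2, q1}
  B2 = {p3, q2}
  B3 = {p4, q3}
p0 ∈ B0, q0 ∈ B0 → same block

YES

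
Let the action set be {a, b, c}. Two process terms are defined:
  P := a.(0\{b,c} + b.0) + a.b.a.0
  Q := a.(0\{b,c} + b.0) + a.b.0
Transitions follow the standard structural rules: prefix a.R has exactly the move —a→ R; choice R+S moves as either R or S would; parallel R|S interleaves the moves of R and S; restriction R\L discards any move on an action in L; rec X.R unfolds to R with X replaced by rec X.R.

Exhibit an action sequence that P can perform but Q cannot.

aba

Reachable graph of P (5 states):
  p0 = a.(0\{b,c} + b.0) + a.b.a.0 :: —a→ p1, —a→ p2
  p1 = 0\{b,c} + b.0 :: —b→ p3
  p2 = b.a.0 :: —b→ p4
  p3 = 0 :: deadlocked
  p4 = a.0 :: —a→ p3
Reachable graph of Q (4 states):
  q0 = a.(0\{b,c} + b.0) + a.b.0 :: —a→ q1, —a→ q2
  q1 = 0\{b,c} + b.0 :: —b→ q3
  q2 = b.0 :: —b→ q3
  q3 = 0 :: deadlocked
Trace ⟨aba⟩ through P, begin at {p0}:
  step 1 (a): {p1, p2}
  step 2 (b): {p3, p4}
  step 3 (a): {p3}
  — P admits the full trace.
Trace ⟨aba⟩ through Q, begin at {q0}:
  step 1 (a): {q1, q2}
  step 2 (b): {q3}
  step 3 (a): ∅  — Q cannot continue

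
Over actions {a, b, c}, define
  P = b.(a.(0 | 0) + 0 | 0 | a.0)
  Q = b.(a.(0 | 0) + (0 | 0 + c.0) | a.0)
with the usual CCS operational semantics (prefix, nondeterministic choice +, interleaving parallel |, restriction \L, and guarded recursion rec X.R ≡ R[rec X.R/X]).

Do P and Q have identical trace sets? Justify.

NO — witness ⟨bc⟩

LTS(P): 4 reachable states
  u0 = b.(a.(0 | 0) + 0 | 0 | a.0) → —b→ u1
  u1 = a.(0 | 0) + 0 | 0 | a.0 → —a→ u2, —a→ u3
  u2 = 0 | 0 → ∅
  u3 = 0 | 0 | 0 → ∅
LTS(Q): 5 reachable states
  v0 = b.(a.(0 | 0) + (0 | 0 + c.0) | a.0) → —b→ v1
  v1 = a.(0 | 0) + (0 | 0 + c.0) | a.0 → —a→ v2, —a→ v3, —c→ v4
  v2 = (0 | 0 + c.0) | 0 → —c→ v3
  v3 = 0 | 0 → ∅
  v4 = 0 | a.0 → —a→ v3
Trace ⟨bc⟩ through Q, begin at {v0}:
  [1] b ⇒ {v1}
  [2] c ⇒ {v4}
  ✓ Q
Trace ⟨bc⟩ through P, begin at {u0}:
  [1] b ⇒ {u1}
  [2] c ⇒ ∅  — P cannot continue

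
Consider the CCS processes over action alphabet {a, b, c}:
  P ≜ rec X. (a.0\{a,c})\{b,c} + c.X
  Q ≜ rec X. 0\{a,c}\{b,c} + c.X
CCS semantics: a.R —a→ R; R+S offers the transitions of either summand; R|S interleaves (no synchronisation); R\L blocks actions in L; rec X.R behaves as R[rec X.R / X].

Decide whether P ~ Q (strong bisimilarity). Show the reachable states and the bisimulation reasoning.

P ≁ Q

P's transition system — 2 states:
  m0 = rec X. (a.0\{a,c})\{b,c} + c.X :: --a--▸ m1, --c--▸ m0
  m1 = 0\{a,c}\{b,c} :: (no moves)
Q's transition system — 1 states:
  n0 = rec X. 0\{a,c}\{b,c} + c.X :: --c--▸ n0
Coarsest stable partition (strong bisimilarity classes):
  B0 = {m0}
  B1 = {m1}
  B2 = {n0}
m0 ∈ B0, n0 ∈ B2 → different blocks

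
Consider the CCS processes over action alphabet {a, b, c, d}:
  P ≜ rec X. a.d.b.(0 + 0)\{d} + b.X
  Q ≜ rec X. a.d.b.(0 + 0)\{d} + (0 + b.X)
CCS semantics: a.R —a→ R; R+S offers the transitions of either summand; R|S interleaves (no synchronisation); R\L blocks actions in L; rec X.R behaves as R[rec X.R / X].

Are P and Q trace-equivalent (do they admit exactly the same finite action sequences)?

Reachable graph of P (4 states):
  m0 = rec X. a.d.b.(0 + 0)\{d} + b.X :: -a-> m1, -b-> m0
  m1 = d.b.(0 + 0)\{d} :: -d-> m2
  m2 = b.(0 + 0)\{d} :: -b-> m3
  m3 = (0 + 0)\{d} :: stopped
Reachable graph of Q (4 states):
  n0 = rec X. a.d.b.(0 + 0)\{d} + (0 + b.X) :: -a-> n1, -b-> n0
  n1 = d.b.(0 + 0)\{d} :: -d-> n2
  n2 = b.(0 + 0)\{d} :: -b-> n3
  n3 = (0 + 0)\{d} :: stopped
Bisimilarity quotient blocks:
  B0 = {m0, n0}
  B1 = {m1, n1}
  B2 = {m2, n2}
  B3 = {m3, n3}
m0 ∈ B0, n0 ∈ B0 → same block
Bisimilar ⇒ trace-equivalent.

YES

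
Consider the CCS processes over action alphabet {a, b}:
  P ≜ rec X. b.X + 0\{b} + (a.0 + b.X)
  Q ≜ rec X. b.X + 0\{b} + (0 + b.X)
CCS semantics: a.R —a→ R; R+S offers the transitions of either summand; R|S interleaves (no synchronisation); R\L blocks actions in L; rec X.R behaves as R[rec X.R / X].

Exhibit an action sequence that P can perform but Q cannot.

LTS(P): 2 reachable states
  p0 = rec X. b.X + 0\{b} + (a.0 + b.X) :: =a=> p1, =b=> p0
  p1 = 0 :: ∅
LTS(Q): 1 reachable states
  q0 = rec X. b.X + 0\{b} + (0 + b.X) :: =b=> q0
Trace ⟨a⟩ through P, begin at {p0}:
  after a @ step 1: {p1}
  P completes σ.
Trace ⟨a⟩ through Q, begin at {q0}:
  after a @ step 1: no successor for Q

a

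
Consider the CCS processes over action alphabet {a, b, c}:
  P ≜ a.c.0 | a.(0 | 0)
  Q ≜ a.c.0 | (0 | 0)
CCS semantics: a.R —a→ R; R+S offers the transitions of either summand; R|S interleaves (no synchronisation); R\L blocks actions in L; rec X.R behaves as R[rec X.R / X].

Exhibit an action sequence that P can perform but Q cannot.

Reachable graph of P (6 states):
  s0 = a.c.0 | a.(0 | 0) has moves =a=> s1, =a=> s2
  s1 = a.c.0 | (0 | 0) has moves =a=> s3
  s2 = c.0 | a.(0 | 0) has moves =a=> s3, =c=> s4
  s3 = c.0 | (0 | 0) has moves =c=> s5
  s4 = 0 | a.(0 | 0) has moves =a=> s5
  s5 = 0 | (0 | 0) has moves (no moves)
Reachable graph of Q (3 states):
  t0 = a.c.0 | (0 | 0) has moves =a=> t1
  t1 = c.0 | (0 | 0) has moves =c=> t2
  t2 = 0 | (0 | 0) has moves (no moves)
Trace ⟨aa⟩ through P, begin at {s0}:
  after a @ step 1: {s1, s2}
  after a @ step 2: {s3}
  ✓ P
Trace ⟨aa⟩ through Q, begin at {t0}:
  after a @ step 1: {t1}
  after a @ step 2: no successor for Q

aa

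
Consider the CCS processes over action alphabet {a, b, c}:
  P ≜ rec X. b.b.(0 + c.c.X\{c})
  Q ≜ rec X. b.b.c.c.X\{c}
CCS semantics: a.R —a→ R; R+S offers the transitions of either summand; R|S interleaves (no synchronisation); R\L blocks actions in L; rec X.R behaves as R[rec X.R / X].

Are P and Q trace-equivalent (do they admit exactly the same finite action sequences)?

P's transition system — 7 states:
  s0 = rec X. b.b.(0 + c.c.X\{c}) → —b→ s1
  s1 = b.(0 + c.c.(rec X. b.b.(0 + c.c.X\{c}))\{c}) → —b→ s2
  s2 = 0 + c.c.(rec X. b.b.(0 + c.c.X\{c}))\{c} → —c→ s3
  s3 = c.(rec X. b.b.(0 + c.c.X\{c}))\{c} → —c→ s4
  s4 = (rec X. b.b.(0 + c.c.X\{c}))\{c} → —b→ s5
  s5 = (b.(0 + c.c.(rec X. b.b.(0 + c.c.X\{c}))\{c}))\{c} → —b→ s6
  s6 = (0 + c.c.(rec X. b.b.(0 + c.c.X\{c}))\{c})\{c} → (no moves)
Q's transition system — 7 states:
  t0 = rec X. b.b.c.c.X\{c} → —b→ t1
  t1 = b.c.c.(rec X. b.b.c.c.X\{c})\{c} → —b→ t2
  t2 = c.c.(rec X. b.b.c.c.X\{c})\{c} → —c→ t3
  t3 = c.(rec X. b.b.c.c.X\{c})\{c} → —c→ t4
  t4 = (rec X. b.b.c.c.X\{c})\{c} → —b→ t5
  t5 = (b.c.c.(rec X. b.b.c.c.X\{c})\{c})\{c} → —b→ t6
  t6 = (c.c.(rec X. b.b.c.c.X\{c})\{c})\{c} → (no moves)
Bisimilarity quotient blocks:
  B0 = {s0, t0}
  B1 = {s1, t1}
  B2 = {s2, t2}
  B3 = {s3, t3}
  B4 = {s4, t4}
  B5 = {s5, t5}
  B6 = {s6, t6}
s0 ∈ B0, t0 ∈ B0 → same block
Bisimilar ⇒ trace-equivalent.

YES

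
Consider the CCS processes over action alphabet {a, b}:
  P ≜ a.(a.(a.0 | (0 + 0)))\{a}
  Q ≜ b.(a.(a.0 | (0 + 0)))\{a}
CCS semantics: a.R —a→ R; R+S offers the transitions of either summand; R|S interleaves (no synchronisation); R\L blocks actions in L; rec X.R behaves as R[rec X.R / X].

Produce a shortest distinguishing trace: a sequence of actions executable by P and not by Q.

P's transition system — 2 states:
  p0 = a.(a.(a.0 | (0 + 0)))\{a} has moves ··a··> p1
  p1 = (a.(a.0 | (0 + 0)))\{a} has moves (no moves)
Q's transition system — 2 states:
  q0 = b.(a.(a.0 | (0 + 0)))\{a} has moves ··b··> q1
  q1 = (a.(a.0 | (0 + 0)))\{a} has moves (no moves)
Run σ = ⟨a⟩ on P: start {p0}
  after a @ step 1: {p1}
  — P admits the full trace.
Run σ = ⟨a⟩ on Q: start {q0}
  after a @ step 1: no successor for Q

a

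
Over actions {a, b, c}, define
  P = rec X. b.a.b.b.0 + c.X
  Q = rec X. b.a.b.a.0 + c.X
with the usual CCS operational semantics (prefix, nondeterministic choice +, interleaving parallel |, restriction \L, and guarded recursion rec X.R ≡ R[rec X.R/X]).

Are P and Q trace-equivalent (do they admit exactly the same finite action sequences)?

NO — witness ⟨babb⟩

Reachable graph of P (5 states):
  s0 = rec X. b.a.b.b.0 + c.X | --b--▸ s1, --c--▸ s0
  s1 = a.b.b.0 | --a--▸ s2
  s2 = b.b.0 | --b--▸ s3
  s3 = b.0 | --b--▸ s4
  s4 = 0 | ·
Reachable graph of Q (5 states):
  t0 = rec X. b.a.b.a.0 + c.X | --b--▸ t1, --c--▸ t0
  t1 = a.b.a.0 | --a--▸ t2
  t2 = b.a.0 | --b--▸ t3
  t3 = a.0 | --a--▸ t4
  t4 = 0 | ·
Trace ⟨babb⟩ through P, begin at {s0}:
  step 1 (b): {s1}
  step 2 (a): {s2}
  step 3 (b): {s3}
  step 4 (b): {s4}
  P completes σ.
Trace ⟨babb⟩ through Q, begin at {t0}:
  step 1 (b): {t1}
  step 2 (a): {t2}
  step 3 (b): {t3}
  step 4 (b): no successor for Q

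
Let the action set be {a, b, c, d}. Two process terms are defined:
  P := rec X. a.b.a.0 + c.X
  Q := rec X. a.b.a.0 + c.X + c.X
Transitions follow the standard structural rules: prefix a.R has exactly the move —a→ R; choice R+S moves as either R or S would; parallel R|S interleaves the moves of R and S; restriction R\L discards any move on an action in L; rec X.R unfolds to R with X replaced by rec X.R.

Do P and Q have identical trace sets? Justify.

P's transition system — 4 states:
  u0 = rec X. a.b.a.0 + c.X has moves --a--▸ u1, --c--▸ u0
  u1 = b.a.0 has moves --b--▸ u2
  u2 = a.0 has moves --a--▸ u3
  u3 = 0 has moves (no moves)
Q's transition system — 4 states:
  v0 = rec X. a.b.a.0 + c.X + c.X has moves --a--▸ v1, --c--▸ v0
  v1 = b.a.0 has moves --b--▸ v2
  v2 = a.0 has moves --a--▸ v3
  v3 = 0 has moves (no moves)
Bisimilarity quotient blocks:
  B0 = {u0, v0}
  B1 = {u1, v1}
  B2 = {u2, v2}
  B3 = {u3, v3}
u0 ∈ B0, v0 ∈ B0 → same block
Bisimilar ⇒ trace-equivalent.

traces(P) = traces(Q)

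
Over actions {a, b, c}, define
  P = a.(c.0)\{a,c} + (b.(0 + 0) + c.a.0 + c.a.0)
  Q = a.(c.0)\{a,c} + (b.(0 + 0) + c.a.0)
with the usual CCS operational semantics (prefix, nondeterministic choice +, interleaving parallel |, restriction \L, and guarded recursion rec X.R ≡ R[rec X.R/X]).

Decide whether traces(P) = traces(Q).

YES

P's transition system — 5 states:
  m0 = a.(c.0)\{a,c} + (b.(0 + 0) + c.a.0 + c.a.0) :: -a-> m1, -b-> m2, -c-> m3
  m1 = (c.0)\{a,c} :: (no moves)
  m2 = 0 + 0 :: (no moves)
  m3 = a.0 :: -a-> m4
  m4 = 0 :: (no moves)
Q's transition system — 5 states:
  n0 = a.(c.0)\{a,c} + (b.(0 + 0) + c.a.0) :: -a-> n1, -b-> n2, -c-> n3
  n1 = (c.0)\{a,c} :: (no moves)
  n2 = 0 + 0 :: (no moves)
  n3 = a.0 :: -a-> n4
  n4 = 0 :: (no moves)
Coarsest stable partition (strong bisimilarity classes):
  B0 = {m0, n0}
  B1 = {m3, n3}
  B2 = {m1, m2, m4, n1, n2, n4}
m0 ∈ B0, n0 ∈ B0 → same block
Bisimilar ⇒ trace-equivalent.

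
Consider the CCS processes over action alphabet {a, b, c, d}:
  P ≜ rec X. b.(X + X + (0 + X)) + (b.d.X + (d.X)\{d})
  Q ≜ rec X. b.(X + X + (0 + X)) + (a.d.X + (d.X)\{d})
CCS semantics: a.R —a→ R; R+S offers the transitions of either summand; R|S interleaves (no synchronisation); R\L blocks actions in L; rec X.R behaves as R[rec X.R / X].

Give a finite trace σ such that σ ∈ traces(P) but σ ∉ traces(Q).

Reachable graph of P (3 states):
  s0 = rec X. b.(X + X + (0 + X)) + (b.d.X + (d.X)\{d}) ⊢ ··b··> s1, ··b··> s2
  s1 = (rec X. b.(X + X + (0 + X)) + (b.d.X + (d.X)\{d})) + (rec X. b.(X + X + (0 + X)) + (b.d.X + (d.X)\{d})) + (0 + (rec X. b.(X + X + (0 + X)) + (b.d.X + (d.X)\{d}))) ⊢ ··b··> s1, ··b··> s2
  s2 = d.(rec X. b.(X + X + (0 + X)) + (b.d.X + (d.X)\{d})) ⊢ ··d··> s0
Reachable graph of Q (3 states):
  t0 = rec X. b.(X + X + (0 + X)) + (a.d.X + (d.X)\{d}) ⊢ ··a··> t1, ··b··> t2
  t1 = d.(rec X. b.(X + X + (0 + X)) + (a.d.X + (d.X)\{d})) ⊢ ··d··> t0
  t2 = (rec X. b.(X + X + (0 + X)) + (a.d.X + (d.X)\{d})) + (rec X. b.(X + X + (0 + X)) + (a.d.X + (d.X)\{d})) + (0 + (rec X. b.(X + X + (0 + X)) + (a.d.X + (d.X)\{d}))) ⊢ ··a··> t1, ··b··> t2
Trace ⟨bd⟩ through P, begin at {s0}:
  [1] b ⇒ {s1, s2}
  [2] d ⇒ {s0}
  ✓ P
Trace ⟨bd⟩ through Q, begin at {t0}:
  [1] b ⇒ {t2}
  [2] d ⇒ ∅  — Q cannot continue

bd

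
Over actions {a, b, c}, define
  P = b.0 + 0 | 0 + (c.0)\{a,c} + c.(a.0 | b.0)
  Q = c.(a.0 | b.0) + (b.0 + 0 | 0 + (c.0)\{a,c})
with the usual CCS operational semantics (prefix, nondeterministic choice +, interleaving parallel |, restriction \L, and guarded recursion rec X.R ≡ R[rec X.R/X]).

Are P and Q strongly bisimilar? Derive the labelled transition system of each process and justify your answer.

LTS(P): 6 reachable states
  m0 = b.0 + 0 | 0 + (c.0)\{a,c} + c.(a.0 | b.0) → —b→ m1, —c→ m2
  m1 = 0 → (no moves)
  m2 = a.0 | b.0 → —a→ m3, —b→ m4
  m3 = 0 | b.0 → —b→ m5
  m4 = a.0 | 0 → —a→ m5
  m5 = 0 | 0 → (no moves)
LTS(Q): 6 reachable states
  n0 = c.(a.0 | b.0) + (b.0 + 0 | 0 + (c.0)\{a,c}) → —b→ n1, —c→ n2
  n1 = 0 → (no moves)
  n2 = a.0 | b.0 → —a→ n3, —b→ n4
  n3 = 0 | b.0 → —b→ n5
  n4 = a.0 | 0 → —a→ n5
  n5 = 0 | 0 → (no moves)
Bisimilarity quotient blocks:
  B0 = {m0, n0}
  B1 = {m2, n2}
  B2 = {m3, n3}
  B3 = {m1, m5, n1, n5}
  B4 = {m4, n4}
m0 ∈ B0, n0 ∈ B0 → same block

bisimilar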